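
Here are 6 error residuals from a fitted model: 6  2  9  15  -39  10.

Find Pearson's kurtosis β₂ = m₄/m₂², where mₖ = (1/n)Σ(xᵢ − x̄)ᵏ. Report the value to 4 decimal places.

x̄ = 0.5000
Σ(xᵢ − x̄)² = 1965.5000 ⇒ m₂ = 327.58333
Σ(xᵢ − x̄)⁴ = 2492870.3750 ⇒ m₄ = 415478.39583
m₂² = 107310.84028
β₂ = m₄/m₂² = 415478.39583 / 107310.84028 ≈ 3.8717

3.8717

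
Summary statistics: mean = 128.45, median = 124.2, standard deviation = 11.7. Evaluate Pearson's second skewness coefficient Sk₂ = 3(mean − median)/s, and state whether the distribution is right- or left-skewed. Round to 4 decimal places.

1.0897, right-skewed

Sk₂ = 3(128.45 − 124.2) / 11.7 = 3 × 4.2500 / 11.7
    = 12.7500 / 11.7 ≈ 1.0897
Sk₂ > 0 ⇒ mean > median ⇒ right-skewed (positive skew).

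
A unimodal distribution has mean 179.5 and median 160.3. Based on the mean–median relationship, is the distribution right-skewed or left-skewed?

right-skewed

mean − median = 179.5 − 160.3 = 19.2
mean > median ⇒ the longer tail is on the right ⇒ right-skewed (positively skewed).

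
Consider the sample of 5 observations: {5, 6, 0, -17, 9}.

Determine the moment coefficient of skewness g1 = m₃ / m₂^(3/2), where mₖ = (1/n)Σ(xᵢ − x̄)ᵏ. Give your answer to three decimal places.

-1.161

x̄ = (5 + 6 + 0 - 17 + 9) / 5 = 0.6000
deviations (xᵢ − x̄): 4.4000, 5.4000, -0.6000, -17.6000, 8.4000
Σ(xᵢ − x̄)² = 429.2000 ⇒ m₂ = 429.2000/5 = 85.84000
Σ(xᵢ − x̄)³ = -4616.6400 ⇒ m₃ = -4616.6400/5 = -923.32800
m₂^(3/2) = 85.84000^(1.5) = 795.30656
g1 = m₃ / m₂^(3/2) = -923.32800 / 795.30656 ≈ -1.161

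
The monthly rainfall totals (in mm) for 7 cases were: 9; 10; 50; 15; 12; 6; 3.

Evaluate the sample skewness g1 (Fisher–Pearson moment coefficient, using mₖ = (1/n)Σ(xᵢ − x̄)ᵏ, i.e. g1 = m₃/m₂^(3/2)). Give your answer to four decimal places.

1.7881

x̄ = (9 + 10 + 50 + 15 + 12 + 6 + 3) / 7 = 15.0000
deviations (xᵢ − x̄): -6.0000, -5.0000, 35.0000, 0.0000, -3.0000, -9.0000, -12.0000
Σ(xᵢ − x̄)² = 1520.0000 ⇒ m₂ = 1520.0000/7 = 217.14286
Σ(xᵢ − x̄)³ = 40050.0000 ⇒ m₃ = 40050.0000/7 = 5721.42857
m₂^(3/2) = 217.14286^(1.5) = 3199.76676
g1 = m₃ / m₂^(3/2) = 5721.42857 / 3199.76676 ≈ 1.7881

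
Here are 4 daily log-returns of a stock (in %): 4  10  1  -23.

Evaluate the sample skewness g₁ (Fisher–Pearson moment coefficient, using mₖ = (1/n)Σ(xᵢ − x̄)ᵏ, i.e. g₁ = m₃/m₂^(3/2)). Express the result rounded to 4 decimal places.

x̄ = (4 + 10 + 1 - 23) / 4 = -2.0000
deviations (xᵢ − x̄): 6.0000, 12.0000, 3.0000, -21.0000
Σ(xᵢ − x̄)² = 630.0000 ⇒ m₂ = 630.0000/4 = 157.50000
Σ(xᵢ − x̄)³ = -7290.0000 ⇒ m₃ = -7290.0000/4 = -1822.50000
m₂^(3/2) = 157.50000^(1.5) = 1976.60931
g₁ = m₃ / m₂^(3/2) = -1822.50000 / 1976.60931 ≈ -0.9220

-0.9220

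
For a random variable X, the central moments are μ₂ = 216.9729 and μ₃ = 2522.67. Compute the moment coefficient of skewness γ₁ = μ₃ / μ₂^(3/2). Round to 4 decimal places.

σ = √μ₂ = √216.9729 = 14.73000
σ³ = μ₂^(3/2) = 3196.01082
γ₁ = μ₃/σ³ = 2522.67 / 3196.01082 ≈ 0.7893

0.7893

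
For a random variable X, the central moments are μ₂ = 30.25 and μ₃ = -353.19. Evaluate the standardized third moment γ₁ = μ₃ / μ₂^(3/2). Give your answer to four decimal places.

-2.1229

σ = √μ₂ = √30.25 = 5.50000
σ³ = μ₂^(3/2) = 166.37500
γ₁ = μ₃/σ³ = -353.19 / 166.37500 ≈ -2.1229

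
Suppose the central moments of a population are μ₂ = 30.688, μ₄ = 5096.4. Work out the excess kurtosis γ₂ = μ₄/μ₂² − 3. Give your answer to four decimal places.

2.4116

μ₂² = 30.688² = 941.75334
μ₄/μ₂² = 5096.4 / 941.75334 = 5.41161
γ₂ = 5.41161 − 3 ≈ 2.4116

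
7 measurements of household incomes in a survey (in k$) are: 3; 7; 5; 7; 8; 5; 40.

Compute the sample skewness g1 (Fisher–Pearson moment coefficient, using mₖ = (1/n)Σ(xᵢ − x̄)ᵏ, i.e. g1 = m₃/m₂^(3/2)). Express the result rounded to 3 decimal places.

x̄ = (3 + 7 + 5 + 7 + 8 + 5 + 40) / 7 = 10.7143
deviations (xᵢ − x̄): -7.7143, -3.7143, -5.7143, -3.7143, -2.7143, -5.7143, 29.2857
Σ(xᵢ − x̄)² = 1017.4286 ⇒ m₂ = 1017.4286/7 = 145.34694
Σ(xᵢ − x̄)³ = 24162.2449 ⇒ m₃ = 24162.2449/7 = 3451.74927
m₂^(3/2) = 145.34694^(1.5) = 1752.30151
g1 = m₃ / m₂^(3/2) = 3451.74927 / 1752.30151 ≈ 1.970

1.970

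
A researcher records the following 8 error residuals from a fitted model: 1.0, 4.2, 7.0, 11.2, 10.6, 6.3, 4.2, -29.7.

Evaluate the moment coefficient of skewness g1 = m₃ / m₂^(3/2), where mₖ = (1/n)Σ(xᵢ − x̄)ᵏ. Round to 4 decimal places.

x̄ = (1.0 + 4.2 + 7.0 + 11.2 + 10.6 + 6.3 + 4.2 - 29.7) / 8 = 1.8500
deviations (xᵢ − x̄): -0.8500, 2.3500, 5.1500, 9.3500, 8.7500, 4.4500, 2.3500, -31.5500
Σ(xᵢ − x̄)² = 1217.4800 ⇒ m₂ = 1217.4800/8 = 152.18500
Σ(xᵢ − x̄)³ = -29667.5730 ⇒ m₃ = -29667.5730/8 = -3708.44663
m₂^(3/2) = 152.18500^(1.5) = 1877.40415
g1 = m₃ / m₂^(3/2) = -3708.44663 / 1877.40415 ≈ -1.9753

-1.9753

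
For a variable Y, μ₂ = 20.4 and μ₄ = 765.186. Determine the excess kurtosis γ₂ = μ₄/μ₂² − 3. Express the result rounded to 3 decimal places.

μ₂² = 20.4² = 416.16000
μ₄/μ₂² = 765.186 / 416.16000 = 1.83868
γ₂ = 1.83868 − 3 ≈ -1.161

-1.161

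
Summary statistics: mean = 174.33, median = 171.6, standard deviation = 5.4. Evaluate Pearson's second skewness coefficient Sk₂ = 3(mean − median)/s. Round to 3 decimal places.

1.517

Sk₂ = 3(174.33 − 171.6) / 5.4 = 3 × 2.7300 / 5.4
    = 8.1900 / 5.4 ≈ 1.517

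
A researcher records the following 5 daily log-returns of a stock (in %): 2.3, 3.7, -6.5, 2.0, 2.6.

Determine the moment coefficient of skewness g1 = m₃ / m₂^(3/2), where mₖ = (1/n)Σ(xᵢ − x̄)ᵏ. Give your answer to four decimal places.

-1.4073

x̄ = (2.3 + 3.7 - 6.5 + 2.0 + 2.6) / 5 = 0.8200
deviations (xᵢ − x̄): 1.4800, 2.8800, -7.3200, 1.1800, 1.7800
Σ(xᵢ − x̄)² = 68.6280 ⇒ m₂ = 68.6280/5 = 13.72560
Σ(xᵢ − x̄)³ = -357.8107 ⇒ m₃ = -357.8107/5 = -71.56214
m₂^(3/2) = 13.72560^(1.5) = 50.85071
g1 = m₃ / m₂^(3/2) = -71.56214 / 50.85071 ≈ -1.4073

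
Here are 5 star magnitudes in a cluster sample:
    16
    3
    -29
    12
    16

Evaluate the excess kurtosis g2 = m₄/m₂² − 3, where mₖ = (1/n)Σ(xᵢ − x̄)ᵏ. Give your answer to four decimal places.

-0.1553

x̄ = 3.6000
Σ(xᵢ − x̄)² = 1441.2000 ⇒ m₂ = 288.24000
Σ(xᵢ − x̄)⁴ = 1181721.9360 ⇒ m₄ = 236344.38720
m₂² = 83082.29760
g2 = m₄/m₂² − 3 = 2.84470 − 3 ≈ -0.1553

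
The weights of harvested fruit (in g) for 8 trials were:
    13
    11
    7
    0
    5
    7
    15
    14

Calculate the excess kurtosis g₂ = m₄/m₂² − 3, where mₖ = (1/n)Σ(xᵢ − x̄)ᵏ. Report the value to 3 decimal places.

x̄ = 9.0000
Σ(xᵢ − x̄)² = 186.0000 ⇒ m₂ = 23.25000
Σ(xᵢ − x̄)⁴ = 9042.0000 ⇒ m₄ = 1130.25000
m₂² = 540.56250
g₂ = m₄/m₂² − 3 = 2.09088 − 3 ≈ -0.909

-0.909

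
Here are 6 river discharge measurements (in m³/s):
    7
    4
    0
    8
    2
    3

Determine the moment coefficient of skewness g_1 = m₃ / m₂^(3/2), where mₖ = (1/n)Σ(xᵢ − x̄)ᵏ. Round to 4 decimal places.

0.1413

x̄ = (7 + 4 + 0 + 8 + 2 + 3) / 6 = 4.0000
deviations (xᵢ − x̄): 3.0000, 0.0000, -4.0000, 4.0000, -2.0000, -1.0000
Σ(xᵢ − x̄)² = 46.0000 ⇒ m₂ = 46.0000/6 = 7.66667
Σ(xᵢ − x̄)³ = 18.0000 ⇒ m₃ = 18.0000/6 = 3.00000
m₂^(3/2) = 7.66667^(1.5) = 21.22804
g_1 = m₃ / m₂^(3/2) = 3.00000 / 21.22804 ≈ 0.1413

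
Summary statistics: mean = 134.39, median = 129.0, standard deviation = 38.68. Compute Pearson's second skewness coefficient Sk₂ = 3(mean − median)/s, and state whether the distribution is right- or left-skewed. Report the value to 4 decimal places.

0.4180, right-skewed

Sk₂ = 3(134.39 − 129.0) / 38.68 = 3 × 5.3900 / 38.68
    = 16.1700 / 38.68 ≈ 0.4180
Sk₂ > 0 ⇒ mean > median ⇒ right-skewed (positive skew).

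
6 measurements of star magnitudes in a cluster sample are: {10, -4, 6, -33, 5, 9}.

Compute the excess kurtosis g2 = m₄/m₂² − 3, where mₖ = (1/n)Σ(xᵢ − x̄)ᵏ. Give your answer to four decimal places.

0.5391

x̄ = -1.1667
Σ(xᵢ − x̄)² = 1338.8333 ⇒ m₂ = 223.13889
Σ(xᵢ − x̄)⁴ = 1057281.4861 ⇒ m₄ = 176213.58102
m₂² = 49790.96373
g2 = m₄/m₂² − 3 = 3.53907 − 3 ≈ 0.5391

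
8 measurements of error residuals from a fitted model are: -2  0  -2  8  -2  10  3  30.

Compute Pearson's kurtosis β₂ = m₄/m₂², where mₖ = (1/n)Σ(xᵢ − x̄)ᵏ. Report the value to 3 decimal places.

x̄ = 5.6250
Σ(xᵢ − x̄)² = 831.8750 ⇒ m₂ = 103.98438
Σ(xᵢ − x̄)⁴ = 364590.8691 ⇒ m₄ = 45573.85864
m₂² = 10812.75024
β₂ = m₄/m₂² = 45573.85864 / 10812.75024 ≈ 4.215

4.215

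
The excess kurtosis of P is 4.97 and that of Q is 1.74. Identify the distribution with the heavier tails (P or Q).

P

Higher excess kurtosis ⇒ heavier tails relative to the normal distribution.
4.97 vs 1.74: the larger is 4.97, so P has heavier tails.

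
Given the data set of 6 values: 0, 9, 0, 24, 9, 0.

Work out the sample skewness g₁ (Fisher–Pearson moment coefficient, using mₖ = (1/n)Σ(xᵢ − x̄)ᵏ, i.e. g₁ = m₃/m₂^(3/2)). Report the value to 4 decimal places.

x̄ = (0 + 9 + 0 + 24 + 9 + 0) / 6 = 7.0000
deviations (xᵢ − x̄): -7.0000, 2.0000, -7.0000, 17.0000, 2.0000, -7.0000
Σ(xᵢ − x̄)² = 444.0000 ⇒ m₂ = 444.0000/6 = 74.00000
Σ(xᵢ − x̄)³ = 3900.0000 ⇒ m₃ = 3900.0000/6 = 650.00000
m₂^(3/2) = 74.00000^(1.5) = 636.57207
g₁ = m₃ / m₂^(3/2) = 650.00000 / 636.57207 ≈ 1.0211

1.0211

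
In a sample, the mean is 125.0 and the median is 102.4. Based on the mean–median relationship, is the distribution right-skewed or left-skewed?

right-skewed

mean − median = 125.0 − 102.4 = 22.6
mean > median ⇒ the longer tail is on the right ⇒ right-skewed (positively skewed).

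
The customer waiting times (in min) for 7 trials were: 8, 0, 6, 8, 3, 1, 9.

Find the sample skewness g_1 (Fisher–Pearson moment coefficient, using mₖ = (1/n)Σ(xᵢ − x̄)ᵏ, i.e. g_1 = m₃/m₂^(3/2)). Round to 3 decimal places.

-0.288

x̄ = (8 + 0 + 6 + 8 + 3 + 1 + 9) / 7 = 5.0000
deviations (xᵢ − x̄): 3.0000, -5.0000, 1.0000, 3.0000, -2.0000, -4.0000, 4.0000
Σ(xᵢ − x̄)² = 80.0000 ⇒ m₂ = 80.0000/7 = 11.42857
Σ(xᵢ − x̄)³ = -78.0000 ⇒ m₃ = -78.0000/7 = -11.14286
m₂^(3/2) = 11.42857^(1.5) = 38.63562
g_1 = m₃ / m₂^(3/2) = -11.14286 / 38.63562 ≈ -0.288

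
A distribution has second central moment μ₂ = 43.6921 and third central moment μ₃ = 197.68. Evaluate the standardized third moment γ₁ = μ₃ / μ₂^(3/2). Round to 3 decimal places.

0.684

σ = √μ₂ = √43.6921 = 6.61000
σ³ = μ₂^(3/2) = 288.80478
γ₁ = μ₃/σ³ = 197.68 / 288.80478 ≈ 0.684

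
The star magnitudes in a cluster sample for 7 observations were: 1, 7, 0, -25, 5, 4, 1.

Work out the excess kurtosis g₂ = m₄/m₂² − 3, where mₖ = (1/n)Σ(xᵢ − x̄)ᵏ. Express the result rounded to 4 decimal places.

x̄ = -1.0000
Σ(xᵢ − x̄)² = 710.0000 ⇒ m₂ = 101.42857
Σ(xᵢ − x̄)⁴ = 337826.0000 ⇒ m₄ = 48260.85714
m₂² = 10287.75510
g₂ = m₄/m₂² − 3 = 4.69110 − 3 ≈ 1.6911

1.6911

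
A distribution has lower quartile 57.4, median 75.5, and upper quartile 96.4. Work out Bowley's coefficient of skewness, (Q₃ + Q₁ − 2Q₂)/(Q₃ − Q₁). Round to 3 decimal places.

0.072

numerator: Q₃ + Q₁ − 2Q₂ = 96.4 + 57.4 − 2×75.5 = 2.8000
denominator: Q₃ − Q₁ = 96.4 − 57.4 = 39.0000
Bowley skewness = 2.8000 / 39.0000 ≈ 0.072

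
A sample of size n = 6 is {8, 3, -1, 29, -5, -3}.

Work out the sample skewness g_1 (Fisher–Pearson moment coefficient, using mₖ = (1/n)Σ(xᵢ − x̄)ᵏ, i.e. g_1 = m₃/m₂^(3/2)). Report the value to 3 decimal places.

x̄ = (8 + 3 - 1 + 29 - 5 - 3) / 6 = 5.1667
deviations (xᵢ − x̄): 2.8333, -2.1667, -6.1667, 23.8333, -10.1667, -8.1667
Σ(xᵢ − x̄)² = 788.8333 ⇒ m₂ = 788.8333/6 = 131.47222
Σ(xᵢ − x̄)³ = 11720.5556 ⇒ m₃ = 11720.5556/6 = 1953.42593
m₂^(3/2) = 131.47222^(1.5) = 1507.47808
g_1 = m₃ / m₂^(3/2) = 1953.42593 / 1507.47808 ≈ 1.296

1.296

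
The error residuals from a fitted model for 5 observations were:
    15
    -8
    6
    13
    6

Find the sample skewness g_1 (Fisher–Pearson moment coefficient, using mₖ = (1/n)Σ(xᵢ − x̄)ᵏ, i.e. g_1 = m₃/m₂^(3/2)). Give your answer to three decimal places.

x̄ = (15 - 8 + 6 + 13 + 6) / 5 = 6.4000
deviations (xᵢ − x̄): 8.6000, -14.4000, -0.4000, 6.6000, -0.4000
Σ(xᵢ − x̄)² = 325.2000 ⇒ m₂ = 325.2000/5 = 65.04000
Σ(xᵢ − x̄)³ = -2062.5600 ⇒ m₃ = -2062.5600/5 = -412.51200
m₂^(3/2) = 65.04000^(1.5) = 524.53056
g_1 = m₃ / m₂^(3/2) = -412.51200 / 524.53056 ≈ -0.786

-0.786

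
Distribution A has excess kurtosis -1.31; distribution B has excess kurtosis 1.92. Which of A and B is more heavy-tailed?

B

Higher excess kurtosis ⇒ heavier tails relative to the normal distribution.
-1.31 vs 1.92: the larger is 1.92, so B has heavier tails. (B is leptokurtic — heavier-than-normal tails; the other is platykurtic.)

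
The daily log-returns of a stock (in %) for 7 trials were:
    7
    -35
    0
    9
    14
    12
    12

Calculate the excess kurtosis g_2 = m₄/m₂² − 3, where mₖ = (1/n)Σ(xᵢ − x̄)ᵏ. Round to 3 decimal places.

x̄ = 2.7143
Σ(xᵢ − x̄)² = 1787.4286 ⇒ m₂ = 255.34694
Σ(xᵢ − x̄)⁴ = 2056173.3294 ⇒ m₄ = 293739.04706
m₂² = 65202.05914
g_2 = m₄/m₂² − 3 = 4.50506 − 3 ≈ 1.505

1.505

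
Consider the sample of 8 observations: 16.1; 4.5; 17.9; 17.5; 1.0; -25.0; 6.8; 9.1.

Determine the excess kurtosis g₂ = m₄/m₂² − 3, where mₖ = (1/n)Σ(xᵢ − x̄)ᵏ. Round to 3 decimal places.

x̄ = 5.9875
Σ(xᵢ − x̄)² = 1374.3688 ⇒ m₂ = 171.79609
Σ(xᵢ − x̄)⁴ = 970911.9705 ⇒ m₄ = 121363.99632
m₂² = 29513.89783
g₂ = m₄/m₂² − 3 = 4.11210 − 3 ≈ 1.112

1.112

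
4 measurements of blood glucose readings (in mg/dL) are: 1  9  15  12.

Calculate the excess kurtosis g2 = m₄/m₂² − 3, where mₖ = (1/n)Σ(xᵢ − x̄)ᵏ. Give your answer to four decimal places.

x̄ = 9.2500
Σ(xᵢ − x̄)² = 108.7500 ⇒ m₂ = 27.18750
Σ(xᵢ − x̄)⁴ = 5782.8281 ⇒ m₄ = 1445.70703
m₂² = 739.16016
g2 = m₄/m₂² − 3 = 1.95588 − 3 ≈ -1.0441

-1.0441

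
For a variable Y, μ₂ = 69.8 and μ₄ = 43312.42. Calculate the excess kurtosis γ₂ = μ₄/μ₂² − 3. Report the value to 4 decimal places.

5.8900

μ₂² = 69.8² = 4872.04000
μ₄/μ₂² = 43312.42 / 4872.04000 = 8.89000
γ₂ = 8.89000 − 3 ≈ 5.8900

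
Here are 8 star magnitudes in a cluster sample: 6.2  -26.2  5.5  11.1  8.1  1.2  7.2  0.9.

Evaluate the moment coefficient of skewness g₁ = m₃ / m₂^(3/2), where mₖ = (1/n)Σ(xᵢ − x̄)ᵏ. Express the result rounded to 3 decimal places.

x̄ = (6.2 - 26.2 + 5.5 + 11.1 + 8.1 + 1.2 + 7.2 + 0.9) / 8 = 1.7500
deviations (xᵢ − x̄): 4.4500, -27.9500, 3.7500, 9.3500, 6.3500, -0.5500, 5.4500, -0.8500
Σ(xᵢ − x̄)² = 973.5400 ⇒ m₂ = 973.5400/8 = 121.69250
Σ(xᵢ − x̄)³ = -20459.2080 ⇒ m₃ = -20459.2080/8 = -2557.40100
m₂^(3/2) = 121.69250^(1.5) = 1342.44258
g₁ = m₃ / m₂^(3/2) = -2557.40100 / 1342.44258 ≈ -1.905

-1.905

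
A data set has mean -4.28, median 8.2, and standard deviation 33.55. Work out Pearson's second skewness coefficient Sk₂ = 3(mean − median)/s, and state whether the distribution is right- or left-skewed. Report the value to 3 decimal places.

-1.116, left-skewed

Sk₂ = 3(-4.28 − 8.2) / 33.55 = 3 × -12.4800 / 33.55
    = -37.4400 / 33.55 ≈ -1.116
Sk₂ < 0 ⇒ mean < median ⇒ left-skewed (negative skew).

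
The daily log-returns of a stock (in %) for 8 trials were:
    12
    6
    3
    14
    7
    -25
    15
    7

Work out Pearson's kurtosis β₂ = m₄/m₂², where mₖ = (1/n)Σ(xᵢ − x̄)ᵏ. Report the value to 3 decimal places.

5.002

x̄ = 4.8750
Σ(xᵢ − x̄)² = 1142.8750 ⇒ m₂ = 142.85938
Σ(xᵢ − x̄)⁴ = 816658.6504 ⇒ m₄ = 102082.33130
m₂² = 20408.80103
β₂ = m₄/m₂² = 102082.33130 / 20408.80103 ≈ 5.002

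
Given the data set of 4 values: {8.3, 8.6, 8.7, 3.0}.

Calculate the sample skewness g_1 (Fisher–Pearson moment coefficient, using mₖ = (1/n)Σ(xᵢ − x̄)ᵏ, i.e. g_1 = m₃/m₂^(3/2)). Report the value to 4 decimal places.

x̄ = (8.3 + 8.6 + 8.7 + 3.0) / 4 = 7.1500
deviations (xᵢ − x̄): 1.1500, 1.4500, 1.5500, -4.1500
Σ(xᵢ − x̄)² = 23.0500 ⇒ m₂ = 23.0500/4 = 5.76250
Σ(xᵢ − x̄)³ = -63.1800 ⇒ m₃ = -63.1800/4 = -15.79500
m₂^(3/2) = 5.76250^(1.5) = 13.83300
g_1 = m₃ / m₂^(3/2) = -15.79500 / 13.83300 ≈ -1.1418

-1.1418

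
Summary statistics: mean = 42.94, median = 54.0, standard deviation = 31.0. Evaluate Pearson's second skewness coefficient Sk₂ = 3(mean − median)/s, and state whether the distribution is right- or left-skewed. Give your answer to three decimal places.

-1.070, left-skewed

Sk₂ = 3(42.94 − 54.0) / 31.0 = 3 × -11.0600 / 31.0
    = -33.1800 / 31.0 ≈ -1.070
Sk₂ < 0 ⇒ mean < median ⇒ left-skewed (negative skew).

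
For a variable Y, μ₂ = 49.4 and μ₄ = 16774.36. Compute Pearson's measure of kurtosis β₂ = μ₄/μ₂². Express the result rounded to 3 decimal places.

6.874

μ₂² = 49.4² = 2440.36000
μ₄/μ₂² = 16774.36 / 2440.36000 = 6.87372
β₂ ≈ 6.874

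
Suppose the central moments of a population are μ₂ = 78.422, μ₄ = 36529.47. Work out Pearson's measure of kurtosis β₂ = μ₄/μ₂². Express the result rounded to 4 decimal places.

5.9397

μ₂² = 78.422² = 6150.01008
μ₄/μ₂² = 36529.47 / 6150.01008 = 5.93974
β₂ ≈ 5.9397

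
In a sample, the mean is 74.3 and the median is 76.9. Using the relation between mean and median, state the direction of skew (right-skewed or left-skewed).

left-skewed

mean − median = 74.3 − 76.9 = -2.6
mean < median ⇒ the longer tail is on the left ⇒ left-skewed (negatively skewed).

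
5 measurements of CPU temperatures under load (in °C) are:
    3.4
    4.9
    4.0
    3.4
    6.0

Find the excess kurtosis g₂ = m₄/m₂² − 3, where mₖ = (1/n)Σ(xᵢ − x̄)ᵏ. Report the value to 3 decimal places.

-1.111

x̄ = 4.3400
Σ(xᵢ − x̄)² = 4.9520 ⇒ m₂ = 0.99040
Σ(xᵢ − x̄)⁴ = 9.2665 ⇒ m₄ = 1.85331
m₂² = 0.98089
g₂ = m₄/m₂² − 3 = 1.88941 − 3 ≈ -1.111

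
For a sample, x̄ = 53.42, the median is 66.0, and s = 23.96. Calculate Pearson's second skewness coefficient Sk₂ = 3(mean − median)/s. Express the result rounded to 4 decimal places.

-1.5751

Sk₂ = 3(53.42 − 66.0) / 23.96 = 3 × -12.5800 / 23.96
    = -37.7400 / 23.96 ≈ -1.5751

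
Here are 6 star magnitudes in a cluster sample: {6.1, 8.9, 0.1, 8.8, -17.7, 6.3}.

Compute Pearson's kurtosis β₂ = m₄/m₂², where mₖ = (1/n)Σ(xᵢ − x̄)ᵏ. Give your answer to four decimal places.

x̄ = 2.0833
Σ(xᵢ − x̄)² = 520.8083 ⇒ m₂ = 86.80139
Σ(xᵢ − x̄)⁴ = 157964.8416 ⇒ m₄ = 26327.47361
m₂² = 7534.48111
β₂ = m₄/m₂² = 26327.47361 / 7534.48111 ≈ 3.4943

3.4943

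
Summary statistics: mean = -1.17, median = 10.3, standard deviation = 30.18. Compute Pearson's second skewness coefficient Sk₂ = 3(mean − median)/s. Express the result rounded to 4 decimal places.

Sk₂ = 3(-1.17 − 10.3) / 30.18 = 3 × -11.4700 / 30.18
    = -34.4100 / 30.18 ≈ -1.1402

-1.1402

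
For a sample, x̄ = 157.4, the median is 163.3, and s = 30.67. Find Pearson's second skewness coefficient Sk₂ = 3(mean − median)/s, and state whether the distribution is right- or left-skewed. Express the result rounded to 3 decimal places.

-0.577, left-skewed

Sk₂ = 3(157.4 − 163.3) / 30.67 = 3 × -5.9000 / 30.67
    = -17.7000 / 30.67 ≈ -0.577
Sk₂ < 0 ⇒ mean < median ⇒ left-skewed (negative skew).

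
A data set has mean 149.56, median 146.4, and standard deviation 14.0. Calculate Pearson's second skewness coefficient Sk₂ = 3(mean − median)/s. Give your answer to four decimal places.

Sk₂ = 3(149.56 − 146.4) / 14.0 = 3 × 3.1600 / 14.0
    = 9.4800 / 14.0 ≈ 0.6771

0.6771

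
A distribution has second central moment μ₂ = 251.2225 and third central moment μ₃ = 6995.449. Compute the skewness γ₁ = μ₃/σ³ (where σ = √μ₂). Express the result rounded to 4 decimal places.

σ = √μ₂ = √251.2225 = 15.85000
σ³ = μ₂^(3/2) = 3981.87663
γ₁ = μ₃/σ³ = 6995.449 / 3981.87663 ≈ 1.7568

1.7568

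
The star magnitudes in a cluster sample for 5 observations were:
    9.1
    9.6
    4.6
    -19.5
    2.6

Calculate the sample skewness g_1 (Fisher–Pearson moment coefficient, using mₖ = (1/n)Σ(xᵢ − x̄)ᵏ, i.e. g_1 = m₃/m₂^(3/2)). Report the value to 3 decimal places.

x̄ = (9.1 + 9.6 + 4.6 - 19.5 + 2.6) / 5 = 1.2800
deviations (xᵢ − x̄): 7.8200, 8.3200, 3.3200, -20.7800, 1.3200
Σ(xᵢ − x̄)² = 574.9480 ⇒ m₂ = 574.9480/5 = 114.98960
Σ(xᵢ − x̄)³ = -7879.9421 ⇒ m₃ = -7879.9421/5 = -1575.98842
m₂^(3/2) = 114.98960^(1.5) = 1233.07032
g_1 = m₃ / m₂^(3/2) = -1575.98842 / 1233.07032 ≈ -1.278

-1.278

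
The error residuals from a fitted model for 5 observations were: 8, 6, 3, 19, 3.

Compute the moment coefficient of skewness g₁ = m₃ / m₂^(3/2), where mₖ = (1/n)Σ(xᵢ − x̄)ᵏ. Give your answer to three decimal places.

x̄ = (8 + 6 + 3 + 19 + 3) / 5 = 7.8000
deviations (xᵢ − x̄): 0.2000, -1.8000, -4.8000, 11.2000, -4.8000
Σ(xᵢ − x̄)² = 174.8000 ⇒ m₂ = 174.8000/5 = 34.96000
Σ(xᵢ − x̄)³ = 1177.9200 ⇒ m₃ = 1177.9200/5 = 235.58400
m₂^(3/2) = 34.96000^(1.5) = 206.70793
g₁ = m₃ / m₂^(3/2) = 235.58400 / 206.70793 ≈ 1.140

1.140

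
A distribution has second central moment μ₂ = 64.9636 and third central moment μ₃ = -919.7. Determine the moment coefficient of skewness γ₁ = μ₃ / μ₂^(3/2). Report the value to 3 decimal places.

σ = √μ₂ = √64.9636 = 8.06000
σ³ = μ₂^(3/2) = 523.60662
γ₁ = μ₃/σ³ = -919.7 / 523.60662 ≈ -1.756

-1.756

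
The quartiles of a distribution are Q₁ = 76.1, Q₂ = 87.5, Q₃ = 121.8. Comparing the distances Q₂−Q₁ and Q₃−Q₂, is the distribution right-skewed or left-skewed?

right-skewed

Q₂ − Q₁ = 11.4;  Q₃ − Q₂ = 34.3
Q₃ − Q₂ > Q₂ − Q₁ ⇒ the upper half is more spread out ⇒ right-skewed.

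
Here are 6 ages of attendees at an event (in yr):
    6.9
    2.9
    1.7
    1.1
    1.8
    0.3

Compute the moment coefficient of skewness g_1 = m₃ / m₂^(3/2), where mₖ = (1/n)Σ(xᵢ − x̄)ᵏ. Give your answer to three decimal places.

1.280

x̄ = (6.9 + 2.9 + 1.7 + 1.1 + 1.8 + 0.3) / 6 = 2.4500
deviations (xᵢ − x̄): 4.4500, 0.4500, -0.7500, -1.3500, -0.6500, -2.1500
Σ(xᵢ − x̄)² = 27.4350 ⇒ m₂ = 27.4350/6 = 4.57250
Σ(xᵢ − x̄)³ = 75.1170 ⇒ m₃ = 75.1170/6 = 12.51950
m₂^(3/2) = 4.57250^(1.5) = 9.77756
g_1 = m₃ / m₂^(3/2) = 12.51950 / 9.77756 ≈ 1.280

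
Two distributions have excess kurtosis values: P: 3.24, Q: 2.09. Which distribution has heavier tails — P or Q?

Higher excess kurtosis ⇒ heavier tails relative to the normal distribution.
3.24 vs 2.09: the larger is 3.24, so P has heavier tails.

P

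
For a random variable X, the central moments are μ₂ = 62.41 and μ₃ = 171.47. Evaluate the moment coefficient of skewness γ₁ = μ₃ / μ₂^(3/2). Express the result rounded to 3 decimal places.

σ = √μ₂ = √62.41 = 7.90000
σ³ = μ₂^(3/2) = 493.03900
γ₁ = μ₃/σ³ = 171.47 / 493.03900 ≈ 0.348

0.348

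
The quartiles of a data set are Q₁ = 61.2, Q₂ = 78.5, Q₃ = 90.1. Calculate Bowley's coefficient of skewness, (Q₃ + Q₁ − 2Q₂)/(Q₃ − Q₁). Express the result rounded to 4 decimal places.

numerator: Q₃ + Q₁ − 2Q₂ = 90.1 + 61.2 − 2×78.5 = -5.7000
denominator: Q₃ − Q₁ = 90.1 − 61.2 = 28.9000
Bowley skewness = -5.7000 / 28.9000 ≈ -0.1972

-0.1972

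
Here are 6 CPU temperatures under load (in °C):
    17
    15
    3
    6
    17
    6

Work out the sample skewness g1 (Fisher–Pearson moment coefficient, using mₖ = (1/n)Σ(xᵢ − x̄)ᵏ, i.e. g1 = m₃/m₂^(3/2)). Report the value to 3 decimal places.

-0.055

x̄ = (17 + 15 + 3 + 6 + 17 + 6) / 6 = 10.6667
deviations (xᵢ − x̄): 6.3333, 4.3333, -7.6667, -4.6667, 6.3333, -4.6667
Σ(xᵢ − x̄)² = 201.3333 ⇒ m₂ = 201.3333/6 = 33.55556
Σ(xᵢ − x̄)³ = -64.4444 ⇒ m₃ = -64.4444/6 = -10.74074
m₂^(3/2) = 33.55556^(1.5) = 194.37779
g1 = m₃ / m₂^(3/2) = -10.74074 / 194.37779 ≈ -0.055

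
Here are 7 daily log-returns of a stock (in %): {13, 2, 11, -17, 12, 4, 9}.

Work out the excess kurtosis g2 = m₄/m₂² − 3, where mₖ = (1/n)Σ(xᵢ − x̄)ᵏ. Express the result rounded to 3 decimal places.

x̄ = 4.8571
Σ(xᵢ − x̄)² = 658.8571 ⇒ m₂ = 94.12245
Σ(xᵢ − x̄)⁴ = 237015.6851 ⇒ m₄ = 33859.38359
m₂² = 8859.03540
g2 = m₄/m₂² − 3 = 3.82202 − 3 ≈ 0.822

0.822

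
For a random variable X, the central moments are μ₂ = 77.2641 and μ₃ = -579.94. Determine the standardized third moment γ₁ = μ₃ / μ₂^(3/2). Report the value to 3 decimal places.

σ = √μ₂ = √77.2641 = 8.79000
σ³ = μ₂^(3/2) = 679.15144
γ₁ = μ₃/σ³ = -579.94 / 679.15144 ≈ -0.854

-0.854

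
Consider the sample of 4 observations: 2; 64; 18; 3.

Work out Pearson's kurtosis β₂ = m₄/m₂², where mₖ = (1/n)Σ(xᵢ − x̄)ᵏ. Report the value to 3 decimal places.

2.145

x̄ = 21.7500
Σ(xᵢ − x̄)² = 2540.7500 ⇒ m₂ = 635.18750
Σ(xᵢ − x̄)⁴ = 3462390.8281 ⇒ m₄ = 865597.70703
m₂² = 403463.16016
β₂ = m₄/m₂² = 865597.70703 / 403463.16016 ≈ 2.145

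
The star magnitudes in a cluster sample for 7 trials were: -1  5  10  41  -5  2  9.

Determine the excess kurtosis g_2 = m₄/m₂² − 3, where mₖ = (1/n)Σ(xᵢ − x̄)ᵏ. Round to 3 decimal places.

x̄ = 8.7143
Σ(xᵢ − x̄)² = 1385.4286 ⇒ m₂ = 197.91837
Σ(xᵢ − x̄)⁴ = 1133035.0029 ⇒ m₄ = 161862.14327
m₂² = 39171.68013
g_2 = m₄/m₂² − 3 = 4.13212 − 3 ≈ 1.132

1.132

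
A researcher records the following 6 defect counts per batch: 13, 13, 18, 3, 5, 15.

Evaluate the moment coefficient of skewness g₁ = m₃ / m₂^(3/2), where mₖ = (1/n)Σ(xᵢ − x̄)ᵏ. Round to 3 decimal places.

-0.422

x̄ = (13 + 13 + 18 + 3 + 5 + 15) / 6 = 11.1667
deviations (xᵢ − x̄): 1.8333, 1.8333, 6.8333, -8.1667, -6.1667, 3.8333
Σ(xᵢ − x̄)² = 172.8333 ⇒ m₂ = 172.8333/6 = 28.80556
Σ(xᵢ − x̄)³ = -391.4444 ⇒ m₃ = -391.4444/6 = -65.24074
m₂^(3/2) = 28.80556^(1.5) = 154.60174
g₁ = m₃ / m₂^(3/2) = -65.24074 / 154.60174 ≈ -0.422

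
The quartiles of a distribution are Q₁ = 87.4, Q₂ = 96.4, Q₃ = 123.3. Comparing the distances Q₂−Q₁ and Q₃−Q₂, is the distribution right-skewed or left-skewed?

Q₂ − Q₁ = 9.0;  Q₃ − Q₂ = 26.9
Q₃ − Q₂ > Q₂ − Q₁ ⇒ the upper half is more spread out ⇒ right-skewed.

right-skewed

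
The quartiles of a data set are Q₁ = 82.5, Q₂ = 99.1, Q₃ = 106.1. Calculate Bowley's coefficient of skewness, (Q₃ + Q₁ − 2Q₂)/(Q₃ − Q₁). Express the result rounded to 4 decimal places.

-0.4068

numerator: Q₃ + Q₁ − 2Q₂ = 106.1 + 82.5 − 2×99.1 = -9.6000
denominator: Q₃ − Q₁ = 106.1 − 82.5 = 23.6000
Bowley skewness = -9.6000 / 23.6000 ≈ -0.4068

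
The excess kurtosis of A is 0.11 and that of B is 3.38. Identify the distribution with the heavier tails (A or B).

Higher excess kurtosis ⇒ heavier tails relative to the normal distribution.
0.11 vs 3.38: the larger is 3.38, so B has heavier tails.

B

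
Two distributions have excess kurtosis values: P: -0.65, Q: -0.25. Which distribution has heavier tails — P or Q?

Higher excess kurtosis ⇒ heavier tails relative to the normal distribution.
-0.65 vs -0.25: the larger is -0.25, so Q has heavier tails.

Q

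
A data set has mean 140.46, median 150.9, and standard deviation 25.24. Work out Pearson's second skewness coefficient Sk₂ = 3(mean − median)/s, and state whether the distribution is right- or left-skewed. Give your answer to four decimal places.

-1.2409, left-skewed

Sk₂ = 3(140.46 − 150.9) / 25.24 = 3 × -10.4400 / 25.24
    = -31.3200 / 25.24 ≈ -1.2409
Sk₂ < 0 ⇒ mean < median ⇒ left-skewed (negative skew).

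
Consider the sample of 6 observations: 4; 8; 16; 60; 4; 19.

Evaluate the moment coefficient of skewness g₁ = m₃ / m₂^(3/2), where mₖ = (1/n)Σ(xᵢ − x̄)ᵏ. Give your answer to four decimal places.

1.4642

x̄ = (4 + 8 + 16 + 60 + 4 + 19) / 6 = 18.5000
deviations (xᵢ − x̄): -14.5000, -10.5000, -2.5000, 41.5000, -14.5000, 0.5000
Σ(xᵢ − x̄)² = 2259.5000 ⇒ m₂ = 2259.5000/6 = 376.58333
Σ(xᵢ − x̄)³ = 64203.0000 ⇒ m₃ = 64203.0000/6 = 10700.50000
m₂^(3/2) = 376.58333^(1.5) = 7307.88396
g₁ = m₃ / m₂^(3/2) = 10700.50000 / 7307.88396 ≈ 1.4642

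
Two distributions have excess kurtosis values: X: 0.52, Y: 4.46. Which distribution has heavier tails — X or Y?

Y

Higher excess kurtosis ⇒ heavier tails relative to the normal distribution.
0.52 vs 4.46: the larger is 4.46, so Y has heavier tails.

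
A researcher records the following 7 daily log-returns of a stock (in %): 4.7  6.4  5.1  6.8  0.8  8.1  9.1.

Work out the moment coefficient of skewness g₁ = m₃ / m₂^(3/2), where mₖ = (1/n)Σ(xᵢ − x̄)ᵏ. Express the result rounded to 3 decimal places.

-0.764

x̄ = (4.7 + 6.4 + 5.1 + 6.8 + 0.8 + 8.1 + 9.1) / 7 = 5.8571
deviations (xᵢ − x̄): -1.1571, 0.5429, -0.7571, 0.9429, -5.0571, 2.2429, 3.2429
Σ(xᵢ − x̄)² = 44.2171 ⇒ m₂ = 44.2171/7 = 6.31673
Σ(xᵢ − x̄)³ = -84.9354 ⇒ m₃ = -84.9354/7 = -12.13363
m₂^(3/2) = 6.31673^(1.5) = 15.87592
g₁ = m₃ / m₂^(3/2) = -12.13363 / 15.87592 ≈ -0.764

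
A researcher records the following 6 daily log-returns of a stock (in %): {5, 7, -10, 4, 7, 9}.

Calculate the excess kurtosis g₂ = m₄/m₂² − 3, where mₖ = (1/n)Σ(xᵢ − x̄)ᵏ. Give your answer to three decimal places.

x̄ = 3.6667
Σ(xᵢ − x̄)² = 239.3333 ⇒ m₂ = 39.88889
Σ(xᵢ − x̄)⁴ = 35945.1111 ⇒ m₄ = 5990.85185
m₂² = 1591.12346
g₂ = m₄/m₂² − 3 = 3.76517 − 3 ≈ 0.765

0.765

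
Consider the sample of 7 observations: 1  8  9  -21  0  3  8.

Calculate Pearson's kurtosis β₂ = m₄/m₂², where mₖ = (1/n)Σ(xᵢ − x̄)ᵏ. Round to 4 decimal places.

4.1087

x̄ = 1.1429
Σ(xᵢ − x̄)² = 650.8571 ⇒ m₂ = 92.97959
Σ(xᵢ − x̄)⁴ = 248646.7055 ⇒ m₄ = 35520.95793
m₂² = 8645.20450
β₂ = m₄/m₂² = 35520.95793 / 8645.20450 ≈ 4.1087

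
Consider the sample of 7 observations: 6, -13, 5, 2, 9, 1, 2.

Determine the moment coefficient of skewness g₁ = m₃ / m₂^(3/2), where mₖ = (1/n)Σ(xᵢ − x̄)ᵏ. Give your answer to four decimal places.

-1.3711

x̄ = (6 - 13 + 5 + 2 + 9 + 1 + 2) / 7 = 1.7143
deviations (xᵢ − x̄): 4.2857, -14.7143, 3.2857, 0.2857, 7.2857, -0.7143, 0.2857
Σ(xᵢ − x̄)² = 299.4286 ⇒ m₂ = 299.4286/7 = 42.77551
Σ(xᵢ − x̄)³ = -2685.1837 ⇒ m₃ = -2685.1837/7 = -383.59767
m₂^(3/2) = 42.77551^(1.5) = 279.76462
g₁ = m₃ / m₂^(3/2) = -383.59767 / 279.76462 ≈ -1.3711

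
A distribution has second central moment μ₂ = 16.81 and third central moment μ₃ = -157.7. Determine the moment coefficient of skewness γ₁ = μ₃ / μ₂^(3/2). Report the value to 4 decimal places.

-2.2881

σ = √μ₂ = √16.81 = 4.10000
σ³ = μ₂^(3/2) = 68.92100
γ₁ = μ₃/σ³ = -157.7 / 68.92100 ≈ -2.2881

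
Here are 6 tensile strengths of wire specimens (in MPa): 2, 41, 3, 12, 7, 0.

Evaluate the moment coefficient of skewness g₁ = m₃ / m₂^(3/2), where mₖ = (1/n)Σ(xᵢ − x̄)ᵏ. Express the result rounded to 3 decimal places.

x̄ = (2 + 41 + 3 + 12 + 7 + 0) / 6 = 10.8333
deviations (xᵢ − x̄): -8.8333, 30.1667, -7.8333, 1.1667, -3.8333, -10.8333
Σ(xᵢ − x̄)² = 1182.8333 ⇒ m₂ = 1182.8333/6 = 197.13889
Σ(xᵢ − x̄)³ = 24956.4444 ⇒ m₃ = 24956.4444/6 = 4159.40741
m₂^(3/2) = 197.13889^(1.5) = 2767.95138
g₁ = m₃ / m₂^(3/2) = 4159.40741 / 2767.95138 ≈ 1.503

1.503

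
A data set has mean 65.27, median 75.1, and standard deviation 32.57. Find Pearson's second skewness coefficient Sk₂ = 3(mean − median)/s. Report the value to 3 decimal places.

-0.905

Sk₂ = 3(65.27 − 75.1) / 32.57 = 3 × -9.8300 / 32.57
    = -29.4900 / 32.57 ≈ -0.905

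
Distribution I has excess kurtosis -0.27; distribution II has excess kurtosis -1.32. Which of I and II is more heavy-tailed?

I

Higher excess kurtosis ⇒ heavier tails relative to the normal distribution.
-0.27 vs -1.32: the larger is -0.27, so I has heavier tails.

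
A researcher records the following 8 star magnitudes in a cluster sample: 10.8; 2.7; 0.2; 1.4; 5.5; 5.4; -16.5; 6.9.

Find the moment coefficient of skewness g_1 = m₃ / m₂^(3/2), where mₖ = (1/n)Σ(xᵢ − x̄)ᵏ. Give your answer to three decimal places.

x̄ = (10.8 + 2.7 + 0.2 + 1.4 + 5.5 + 5.4 - 16.5 + 6.9) / 8 = 2.0500
deviations (xᵢ − x̄): 8.7500, 0.6500, -1.8500, -0.6500, 3.4500, 3.3500, -18.5500, 4.8500
Σ(xᵢ − x̄)² = 471.5800 ⇒ m₂ = 471.5800/8 = 58.94750
Σ(xᵢ − x̄)³ = -5526.7680 ⇒ m₃ = -5526.7680/8 = -690.84600
m₂^(3/2) = 58.94750^(1.5) = 452.58284
g_1 = m₃ / m₂^(3/2) = -690.84600 / 452.58284 ≈ -1.526

-1.526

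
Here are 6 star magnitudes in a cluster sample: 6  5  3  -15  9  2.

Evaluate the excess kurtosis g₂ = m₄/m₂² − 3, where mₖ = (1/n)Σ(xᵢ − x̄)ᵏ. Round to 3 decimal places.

0.660

x̄ = 1.6667
Σ(xᵢ − x̄)² = 363.3333 ⇒ m₂ = 60.55556
Σ(xᵢ − x̄)⁴ = 80531.7778 ⇒ m₄ = 13421.96296
m₂² = 3666.97531
g₂ = m₄/m₂² − 3 = 3.66023 − 3 ≈ 0.660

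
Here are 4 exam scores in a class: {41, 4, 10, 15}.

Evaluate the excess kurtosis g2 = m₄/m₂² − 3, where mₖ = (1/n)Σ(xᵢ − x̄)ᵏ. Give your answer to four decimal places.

x̄ = 17.5000
Σ(xᵢ − x̄)² = 797.0000 ⇒ m₂ = 199.25000
Σ(xᵢ − x̄)⁴ = 341398.2500 ⇒ m₄ = 85349.56250
m₂² = 39700.56250
g2 = m₄/m₂² − 3 = 2.14983 − 3 ≈ -0.8502

-0.8502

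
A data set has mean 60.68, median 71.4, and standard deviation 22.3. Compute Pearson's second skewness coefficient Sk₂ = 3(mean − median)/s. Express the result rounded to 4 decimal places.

-1.4422

Sk₂ = 3(60.68 − 71.4) / 22.3 = 3 × -10.7200 / 22.3
    = -32.1600 / 22.3 ≈ -1.4422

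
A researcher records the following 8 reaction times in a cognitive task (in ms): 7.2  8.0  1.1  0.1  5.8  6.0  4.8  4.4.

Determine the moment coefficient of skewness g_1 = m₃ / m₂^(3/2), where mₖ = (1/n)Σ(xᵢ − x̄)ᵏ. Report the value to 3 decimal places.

x̄ = (7.2 + 8.0 + 1.1 + 0.1 + 5.8 + 6.0 + 4.8 + 4.4) / 8 = 4.6750
deviations (xᵢ − x̄): 2.5250, 3.3250, -3.5750, -4.5750, 1.1250, 1.3250, 0.1250, -0.2750
Σ(xᵢ − x̄)² = 54.2550 ⇒ m₂ = 54.2550/8 = 6.78188
Σ(xᵢ − x̄)³ = -84.8588 ⇒ m₃ = -84.8588/8 = -10.60734
m₂^(3/2) = 6.78188^(1.5) = 17.66138
g_1 = m₃ / m₂^(3/2) = -10.60734 / 17.66138 ≈ -0.601

-0.601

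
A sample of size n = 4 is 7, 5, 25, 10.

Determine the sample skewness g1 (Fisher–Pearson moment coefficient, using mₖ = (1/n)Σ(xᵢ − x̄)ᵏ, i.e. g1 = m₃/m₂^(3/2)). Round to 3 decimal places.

x̄ = (7 + 5 + 25 + 10) / 4 = 11.7500
deviations (xᵢ − x̄): -4.7500, -6.7500, 13.2500, -1.7500
Σ(xᵢ − x̄)² = 246.7500 ⇒ m₂ = 246.7500/4 = 61.68750
Σ(xᵢ − x̄)³ = 1906.1250 ⇒ m₃ = 1906.1250/4 = 476.53125
m₂^(3/2) = 61.68750^(1.5) = 484.50220
g1 = m₃ / m₂^(3/2) = 476.53125 / 484.50220 ≈ 0.984

0.984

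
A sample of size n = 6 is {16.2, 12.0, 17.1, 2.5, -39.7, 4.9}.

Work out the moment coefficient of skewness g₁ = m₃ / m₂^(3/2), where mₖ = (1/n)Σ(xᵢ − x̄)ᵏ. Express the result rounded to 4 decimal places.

x̄ = (16.2 + 12.0 + 17.1 + 2.5 - 39.7 + 4.9) / 6 = 2.1667
deviations (xᵢ − x̄): 14.0333, 9.8333, 14.9333, 0.3333, -41.8667, 2.7333
Σ(xᵢ − x̄)² = 2277.0333 ⇒ m₂ = 2277.0333/6 = 379.50556
Σ(xᵢ − x̄)³ = -66319.5044 ⇒ m₃ = -66319.5044/6 = -11053.25074
m₂^(3/2) = 379.50556^(1.5) = 7393.11066
g₁ = m₃ / m₂^(3/2) = -11053.25074 / 7393.11066 ≈ -1.4951

-1.4951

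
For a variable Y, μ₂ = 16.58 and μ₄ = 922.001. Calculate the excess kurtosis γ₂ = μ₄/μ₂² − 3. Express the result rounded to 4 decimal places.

μ₂² = 16.58² = 274.89640
μ₄/μ₂² = 922.001 / 274.89640 = 3.35399
γ₂ = 3.35399 − 3 ≈ 0.3540

0.3540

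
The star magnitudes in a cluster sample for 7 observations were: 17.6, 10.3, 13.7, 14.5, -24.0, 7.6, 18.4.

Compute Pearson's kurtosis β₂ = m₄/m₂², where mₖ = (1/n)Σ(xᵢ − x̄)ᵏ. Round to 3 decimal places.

x̄ = 8.3000
Σ(xᵢ − x̄)² = 1303.8800 ⇒ m₂ = 186.26857
Σ(xᵢ − x̄)⁴ = 1108684.7636 ⇒ m₄ = 158383.53766
m₂² = 34695.98070
β₂ = m₄/m₂² = 158383.53766 / 34695.98070 ≈ 4.565

4.565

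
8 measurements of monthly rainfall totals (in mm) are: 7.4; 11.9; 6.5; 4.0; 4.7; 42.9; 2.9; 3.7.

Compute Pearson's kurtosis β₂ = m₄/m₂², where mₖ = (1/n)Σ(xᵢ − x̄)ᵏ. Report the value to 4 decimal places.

x̄ = 10.5000
Σ(xᵢ − x̄)² = 1257.2200 ⇒ m₂ = 157.15250
Σ(xᵢ − x̄)⁴ = 1110739.3186 ⇒ m₄ = 138842.41482
m₂² = 24696.90826
β₂ = m₄/m₂² = 138842.41482 / 24696.90826 ≈ 5.6219

5.6219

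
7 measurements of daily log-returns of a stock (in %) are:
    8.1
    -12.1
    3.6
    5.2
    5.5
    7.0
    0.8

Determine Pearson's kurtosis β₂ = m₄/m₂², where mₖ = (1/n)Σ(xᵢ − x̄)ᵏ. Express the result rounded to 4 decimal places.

x̄ = 2.5857
Σ(xᵢ − x̄)² = 285.1086 ⇒ m₂ = 40.72980
Σ(xᵢ − x̄)⁴ = 47948.0137 ⇒ m₄ = 6849.71624
m₂² = 1658.91628
β₂ = m₄/m₂² = 6849.71624 / 1658.91628 ≈ 4.1290

4.1290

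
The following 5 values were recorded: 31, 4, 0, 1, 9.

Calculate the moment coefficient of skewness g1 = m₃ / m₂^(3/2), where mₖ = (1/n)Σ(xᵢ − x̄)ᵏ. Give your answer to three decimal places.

1.241

x̄ = (31 + 4 + 0 + 1 + 9) / 5 = 9.0000
deviations (xᵢ − x̄): 22.0000, -5.0000, -9.0000, -8.0000, 0.0000
Σ(xᵢ − x̄)² = 654.0000 ⇒ m₂ = 654.0000/5 = 130.80000
Σ(xᵢ − x̄)³ = 9282.0000 ⇒ m₃ = 9282.0000/5 = 1856.40000
m₂^(3/2) = 130.80000^(1.5) = 1495.93119
g1 = m₃ / m₂^(3/2) = 1856.40000 / 1495.93119 ≈ 1.241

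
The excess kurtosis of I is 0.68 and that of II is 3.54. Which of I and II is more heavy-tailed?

II

Higher excess kurtosis ⇒ heavier tails relative to the normal distribution.
0.68 vs 3.54: the larger is 3.54, so II has heavier tails.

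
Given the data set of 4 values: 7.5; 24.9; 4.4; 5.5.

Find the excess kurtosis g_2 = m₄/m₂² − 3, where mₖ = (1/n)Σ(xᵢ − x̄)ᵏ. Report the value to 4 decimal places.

-0.7153

x̄ = 10.5750
Σ(xᵢ − x̄)² = 278.5475 ⇒ m₂ = 69.63687
Σ(xᵢ − x̄)⁴ = 44316.0542 ⇒ m₄ = 11079.01354
m₂² = 4849.29436
g_2 = m₄/m₂² − 3 = 2.28467 − 3 ≈ -0.7153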